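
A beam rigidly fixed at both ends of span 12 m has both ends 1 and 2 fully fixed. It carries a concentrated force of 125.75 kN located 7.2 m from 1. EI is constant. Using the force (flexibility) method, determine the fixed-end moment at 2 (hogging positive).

M_2 = 217.3 kN·m

Release both end moments; the primary structure is a simply-supported span 12 with redundants M_1 and M_2.
Simple-span end rotations at 1 and 2 under the given loads:
  at 1: point load 125.75 at a = 7.2: Pab(L + b)/(6LEI) = 1014/EI
  at 2: point load 125.75 at a = 7.2: Pab(L + a)/(6LEI) = 1159/EI
  θ_10 = 1014/EI,  θ_20 = 1159/EI
Flexibility coefficients: a unit moment at one end gives L/(3EI) there and L/(6EI) at the far end, so f₁₁ = f₂₂ = 4/EI and f₁₂ = f₂₁ = 2/EI.
Compatibility — zero rotation at each built-in end:
  4 M_1 + 2 M_2 = 1014
  2 M_1 + 4 M_2 = 1159
Solving the pair gives M_1 = 144.9 kN·m and M_2 = 217.3 kN·m (hogging).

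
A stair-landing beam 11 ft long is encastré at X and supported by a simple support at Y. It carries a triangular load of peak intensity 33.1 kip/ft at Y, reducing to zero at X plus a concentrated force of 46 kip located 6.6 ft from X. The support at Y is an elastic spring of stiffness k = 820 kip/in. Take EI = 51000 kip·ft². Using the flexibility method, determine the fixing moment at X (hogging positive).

M_X = 333.9 kip·ft

Release the roller at Y. Primary structure: cantilever fixed at X.
Free-end deflection of the primary structure under the applied loading (downward +):
  triangular load, peak 33.1 at the free end: 11w₀L⁴/(120EI) = 44423/EI
  point load 46 at a = 6.6: Pa²(3L − a)/(6EI) = 8817/EI
  δ_0 = 53240/EI
Tip deflection under a unit load at Y: L³/(3EI) = 443.7/EI.
With EI = 51000 kip·ft²: δ_0 = 1.0439 ft and δ_{YY} = 0.008699 ft/kip.
Compatibility — the spring shortens by R_Y/k under the reaction it provides: δ_0 − R_Y·δ_{YY} = R_Y/k. With 1/k = 1/(820×12) ft/kip = 0.000102 ft/kip, R_Y = δ_0 / (δ_{YY} + 1/k) = 1.0439 / (0.008699 + 0.000102) = 118.6 kip.
Moment equilibrium about X: M_X = Σ(load moments about X) − R_Y·L = 1639 − 118.6×11 = 333.9 kip·ft.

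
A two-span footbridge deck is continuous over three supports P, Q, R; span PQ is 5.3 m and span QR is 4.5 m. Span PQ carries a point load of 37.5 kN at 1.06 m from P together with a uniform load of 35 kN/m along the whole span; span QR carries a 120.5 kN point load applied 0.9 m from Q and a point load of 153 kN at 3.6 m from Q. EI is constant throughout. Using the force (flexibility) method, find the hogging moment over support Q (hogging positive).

M_Q = 143 kN·m

Insert a hinge at Q; M_Q is the redundant, and each span becomes simply supported.
Rotations at Q on the released spans (each span's end-slope, ×1/EI):
  span PQ: point load 37.5 at a = 1.06: Pab(L + a)/(6LEI) = 33.71/EI
  span PQ: UDL 35: wL³/(24EI) = 217.1/EI
  span QR: point load 120.5 at a = 0.9: Pab(L + b)/(6LEI) = 117.1/EI
  span QR: point load 153 at a = 3.6: Pab(L + b)/(6LEI) = 99.14/EI
  relative rotation θ_0 = (250.8 + 216.3)/EI = 467.1/EI
A unit hogging moment at Q produces rotation L₁/(3EI) + L₂/(3EI) = 3.267/EI.
Slope continuity at Q: θ_0 = M_Q·3.267/EI, so M_Q = 467.1/3.267 = 143 kN·m (hogging).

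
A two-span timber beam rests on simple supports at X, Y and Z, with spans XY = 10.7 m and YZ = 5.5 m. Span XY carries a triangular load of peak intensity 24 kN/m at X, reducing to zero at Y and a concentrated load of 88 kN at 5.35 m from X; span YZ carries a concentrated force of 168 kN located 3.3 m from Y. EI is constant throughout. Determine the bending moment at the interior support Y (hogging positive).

Take M_Y as the redundant. Released structure: two simple spans XY and YZ with a hinge at Y.
Rotations at Y on the released spans (each span's end-slope, ×1/EI):
  span XY: triangular load, peak 24: 7w₀L³/(360EI) = 571.7/EI
  span XY: point load 88 at a = 5.35: Pab(L + a)/(6LEI) = 629.7/EI
  span YZ: point load 168 at a = 3.3: Pab(L + b)/(6LEI) = 284.6/EI
  relative rotation θ_0 = (1201 + 284.6)/EI = 1486/EI
A unit hogging moment at Y produces rotation L₁/(3EI) + L₂/(3EI) = 5.4/EI.
Slope continuity at Y: θ_0 = M_Y·5.4/EI, so M_Y = 1486/5.4 = 275.2 kN·m (hogging).

M_Y = 275.2 kN·m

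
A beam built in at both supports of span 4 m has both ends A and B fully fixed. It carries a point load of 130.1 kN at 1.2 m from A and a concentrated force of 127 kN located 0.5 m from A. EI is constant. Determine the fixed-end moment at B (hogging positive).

Take the two fixed-end moments M_A, M_B as redundants; the released structure is the simple span AB.
Simple-span end rotations at A and B under the given loads:
  at A: point load 130.1 at a = 1.2: Pab(L + b)/(6LEI) = 123.9/EI
  at B: point load 130.1 at a = 1.2: Pab(L + a)/(6LEI) = 94.71/EI
  at A: point load 127 at a = 0.5: Pab(L + b)/(6LEI) = 69.45/EI
  at B: point load 127 at a = 0.5: Pab(L + a)/(6LEI) = 41.67/EI
  θ_A0 = 193.3/EI,  θ_B0 = 136.4/EI
Flexibility coefficients: a unit moment at one end gives L/(3EI) there and L/(6EI) at the far end, so f₁₁ = f₂₂ = 1.333/EI and f₁₂ = f₂₁ = 0.6667/EI.
Compatibility — zero rotation at each built-in end:
  1.333 M_A + 0.6667 M_B = 193.3
  0.6667 M_A + 1.333 M_B = 136.4
Solving the pair gives M_A = 125.1 kN·m and M_B = 39.73 kN·m (hogging).

M_B = 39.73 kN·m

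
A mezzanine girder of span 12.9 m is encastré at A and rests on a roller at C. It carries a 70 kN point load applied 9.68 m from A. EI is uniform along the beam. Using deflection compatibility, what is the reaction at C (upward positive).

R_C = 44.34 kN

Release the roller at C. Primary structure: cantilever fixed at A.
Free-end deflection of the primary structure under the applied loading (downward +):
  point load 70 at a = 9.68: Pa²(3L − a)/(6EI) = 31725/EI
Flexibility coefficient — unit upward force at C: δ_{CC} = L³/(3EI) = 715.6/EI.
The prop prevents deflection at C: R_C = δ_0/δ_{CC} = 31725/715.6 = 44.34 kN.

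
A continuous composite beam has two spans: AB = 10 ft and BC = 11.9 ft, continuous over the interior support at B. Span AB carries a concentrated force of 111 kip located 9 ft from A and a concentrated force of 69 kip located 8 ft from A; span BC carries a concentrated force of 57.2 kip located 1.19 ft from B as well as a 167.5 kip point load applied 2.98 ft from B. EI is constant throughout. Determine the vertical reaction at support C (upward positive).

Release continuity at B by inserting a hinge; the redundant is the internal moment M_B. The primary structure is two simply-supported spans AB and BC.
Discontinuity in slope at B on the released structure — sum the simple-span end rotations:
  span AB: point load 111 at a = 9: Pab(L + a)/(6LEI) = 316.4/EI
  span AB: point load 69 at a = 8: Pab(L + a)/(6LEI) = 331.2/EI
  span BC: point load 57.2 at a = 1.19: Pab(L + b)/(6LEI) = 230.9/EI
  span BC: point load 167.5 at a = 2.98: Pab(L + b)/(6LEI) = 1298/EI
  relative rotation θ_0 = (647.5 + 1529)/EI = 2177/EI
A unit hogging moment at B produces rotation L₁/(3EI) + L₂/(3EI) = 7.3/EI.
Slope continuity at B: θ_0 = M_B·7.3/EI, so M_B = 2177/7.3 = 298.2 kip·ft (hogging).
Span BC, ΣM about C: R_B^{BC}·11.9 = 2107 + 298.2, so R_B^{BC} = 202.1 kip and R_C = 224.7 − 202.1 = 22.61 kip.

R_C = 22.61 kip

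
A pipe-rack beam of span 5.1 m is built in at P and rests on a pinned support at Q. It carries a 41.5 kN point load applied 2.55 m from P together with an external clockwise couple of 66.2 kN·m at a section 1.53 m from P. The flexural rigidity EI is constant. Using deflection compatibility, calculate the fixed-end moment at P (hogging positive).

Release the roller at Q. Primary structure: cantilever fixed at P.
Free-end deflection of the primary structure under the applied loading (downward +):
  point load 41.5 at a = 2.55: Pa²(3L − a)/(6EI) = 573.4/EI
  clockwise couple 66.2 at a = 1.53: M₀a(2L − a)/(2EI) = 439.1/EI
  δ_0 = 1013/EI
Flexibility coefficient — unit upward force at Q: δ_{QQ} = L³/(3EI) = 44.22/EI.
Compatibility at Q: δ_0 − R_Q·δ_{QQ} = 0, so R_Q = 1013/44.22 = 22.9 kN.
Moment equilibrium about P: M_P = Σ(load moments about P) − R_Q·L = 172 − 22.9×5.1 = 55.24 kN·m.

M_P = 55.24 kN·m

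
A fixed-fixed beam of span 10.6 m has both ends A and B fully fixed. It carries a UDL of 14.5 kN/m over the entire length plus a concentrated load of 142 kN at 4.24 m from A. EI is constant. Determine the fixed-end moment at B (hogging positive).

M_B = 280.3 kN·m

Take the two fixed-end moments M_A, M_B as redundants; the released structure is the simple span AB.
On the primary (simply-supported) span, the end slopes from the loading are:
  at A: UDL 14.5: wL³/(24EI) = 719.6/EI
  at B: UDL 14.5: wL³/(24EI) = 719.6/EI
  at A: point load 142 at a = 4.24: Pab(L + b)/(6LEI) = 1021/EI
  at B: point load 142 at a = 4.24: Pab(L + a)/(6LEI) = 893.5/EI
  θ_A0 = 1741/EI,  θ_B0 = 1613/EI
Flexibility coefficients: a unit moment at one end gives L/(3EI) there and L/(6EI) at the far end, so f₁₁ = f₂₂ = 3.533/EI and f₁₂ = f₂₁ = 1.767/EI.
Compatibility — zero rotation at each built-in end:
  3.533 M_A + 1.767 M_B = 1741
  1.767 M_A + 3.533 M_B = 1613
Solving the pair gives M_A = 352.5 kN·m and M_B = 280.3 kN·m (hogging).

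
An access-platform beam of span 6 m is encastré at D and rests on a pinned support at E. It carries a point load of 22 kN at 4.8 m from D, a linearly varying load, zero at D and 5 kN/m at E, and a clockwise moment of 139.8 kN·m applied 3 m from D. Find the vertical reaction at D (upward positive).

Release the roller at E. Primary structure: cantilever fixed at D.
Primary-structure tip deflection at E by superposition:
  point load 22 at a = 4.8: Pa²(3L − a)/(6EI) = 1115/EI
  triangular load, peak 5 at the free end: 11w₀L⁴/(120EI) = 594/EI
  clockwise couple 139.8 at a = 3: M₀a(2L − a)/(2EI) = 1887/EI
  δ_0 = 3596/EI
Tip deflection under a unit load at E: L³/(3EI) = 72/EI.
Compatibility at E: δ_0 − R_E·δ_{EE} = 0, so R_E = 3596/72 = 49.95 kN.
Vertical equilibrium: R_D = ΣP − R_E = 37 − 49.95 = -12.95 kN.

R_D = -12.95 kN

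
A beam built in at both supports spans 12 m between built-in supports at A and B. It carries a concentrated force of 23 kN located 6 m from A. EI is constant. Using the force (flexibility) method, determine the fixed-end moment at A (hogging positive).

Release both end moments; the primary structure is a simply-supported span AB with redundants M_A and M_B.
On the primary (simply-supported) span, the end slopes from the loading are:
  at A: point load 23 at a = 6: Pab(L + b)/(6LEI) = 207/EI
  at B: point load 23 at a = 6: Pab(L + a)/(6LEI) = 207/EI
  θ_A0 = 207/EI,  θ_B0 = 207/EI
Flexibility coefficients: a unit moment at one end gives L/(3EI) there and L/(6EI) at the far end, so f₁₁ = f₂₂ = 4/EI and f₁₂ = f₂₁ = 2/EI.
Compatibility — zero rotation at each built-in end:
  4 M_A + 2 M_B = 207
  2 M_A + 4 M_B = 207
Solving the pair gives M_A = 34.5 kN·m and M_B = 34.5 kN·m (hogging).

M_A = 34.5 kN·m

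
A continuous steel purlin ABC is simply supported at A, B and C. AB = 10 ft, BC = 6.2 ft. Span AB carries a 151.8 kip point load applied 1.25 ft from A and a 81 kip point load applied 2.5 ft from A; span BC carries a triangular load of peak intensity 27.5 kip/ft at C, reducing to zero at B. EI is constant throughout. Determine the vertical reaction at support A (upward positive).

R_A = 179.6 kip

Release continuity at B by inserting a hinge; the redundant is the internal moment M_B. The primary structure is two simply-supported spans AB and BC.
Rotations at B on the released spans (each span's end-slope, ×1/EI):
  span AB: point load 151.8 at a = 1.25: Pab(L + a)/(6LEI) = 311.3/EI
  span AB: point load 81 at a = 2.5: Pab(L + a)/(6LEI) = 316.4/EI
  span BC: triangular load, peak 27.5: 7w₀L³/(360EI) = 127.4/EI
  relative rotation θ_0 = (627.7 + 127.4)/EI = 755.2/EI
A unit hogging moment at B produces rotation L₁/(3EI) + L₂/(3EI) = 5.4/EI.
Slope continuity at B: θ_0 = M_B·5.4/EI, so M_B = 755.2/5.4 = 139.8 kip·ft (hogging).
Span AB, ΣM about A with M_B applied at B: R_B^{AB}·10 = 392.2 + 139.8, so R_B^{AB} = 53.21 kip and R_A = 232.8 − 53.21 = 179.6 kip.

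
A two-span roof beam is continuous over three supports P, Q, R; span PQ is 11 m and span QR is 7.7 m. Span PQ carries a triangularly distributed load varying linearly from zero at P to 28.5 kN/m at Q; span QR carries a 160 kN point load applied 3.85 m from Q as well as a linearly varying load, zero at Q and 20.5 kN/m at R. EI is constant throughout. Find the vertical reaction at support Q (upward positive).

Insert a hinge at Q; M_Q is the redundant, and each span becomes simply supported.
Rotations at Q on the released spans (each span's end-slope, ×1/EI):
  span PQ: triangular load, peak 28.5: w₀L³/(45EI) = 843/EI
  span QR: point load 160 at a = 3.85: Pab(L + b)/(6LEI) = 592.9/EI
  span QR: triangular load, peak 20.5: 7w₀L³/(360EI) = 182/EI
  relative rotation θ_0 = (843 + 774.9)/EI = 1618/EI
A unit hogging moment at Q produces rotation L₁/(3EI) + L₂/(3EI) = 6.233/EI.
Slope continuity at Q: θ_0 = M_Q·6.233/EI, so M_Q = 1618/6.233 = 259.5 kN·m (hogging).
Span PQ, ΣM about P with M_Q applied at Q: R_Q^{PQ}·11 = 1150 + 259.5, so R_Q^{PQ} = 128.1 kN and R_P = 156.8 − 128.1 = 28.65 kN.
Span QR, ΣM about R: R_Q^{QR}·7.7 = 818.6 + 259.5, so R_Q^{QR} = 140 kN and R_R = 238.9 − 140 = 98.91 kN.
R_Q = 128.1 + 140 = 268.1 kN.

R_Q = 268.1 kN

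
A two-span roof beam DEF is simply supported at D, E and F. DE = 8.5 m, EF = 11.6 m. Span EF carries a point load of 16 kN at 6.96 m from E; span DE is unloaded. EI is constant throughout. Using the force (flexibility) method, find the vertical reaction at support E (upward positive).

R_E = 10.07 kN

Take M_E as the redundant. Released structure: two simple spans DE and EF with a hinge at E.
Discontinuity in slope at E on the released structure — sum the simple-span end rotations:
  span EF: point load 16 at a = 6.96: Pab(L + b)/(6LEI) = 120.6/EI
  relative rotation θ_0 = (0 + 120.6)/EI = 120.6/EI
A unit hogging moment at E produces rotation L₁/(3EI) + L₂/(3EI) = 6.7/EI.
Compatibility: M_E·(L₁+L₂)/(3EI) = θ_0, giving M_E = 17.99 kN·m (hogging).
Span DE, ΣM about D with M_E applied at E: R_E^{DE}·8.5 = 0 + 17.99, so R_E^{DE} = 2.117 kN and R_D = 0 − 2.117 = -2.117 kN.
Span EF, ΣM about F: R_E^{EF}·11.6 = 74.24 + 17.99, so R_E^{EF} = 7.951 kN and R_F = 16 − 7.951 = 8.049 kN.
R_E = 2.117 + 7.951 = 10.07 kN.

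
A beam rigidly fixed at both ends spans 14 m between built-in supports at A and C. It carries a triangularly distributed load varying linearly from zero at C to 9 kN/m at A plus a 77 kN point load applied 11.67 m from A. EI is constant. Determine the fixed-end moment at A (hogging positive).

M_A = 113.1 kN·m

Take the two fixed-end moments M_A, M_C as redundants; the released structure is the simple span AC.
Simple-span end rotations at A and C under the given loads:
  at A: triangular load, peak 9: w₀L³/(45EI) = 548.8/EI
  at C: triangular load, peak 9: 7w₀L³/(360EI) = 480.2/EI
  at A: point load 77 at a = 11.67: Pab(L + b)/(6LEI) = 407/EI
  at C: point load 77 at a = 11.67: Pab(L + a)/(6LEI) = 639.8/EI
  θ_A0 = 955.8/EI,  θ_C0 = 1120/EI
Flexibility coefficients: a unit moment at one end gives L/(3EI) there and L/(6EI) at the far end, so f₁₁ = f₂₂ = 4.667/EI and f₁₂ = f₂₁ = 2.333/EI.
Compatibility — zero rotation at each built-in end:
  4.667 M_A + 2.333 M_C = 955.8
  2.333 M_A + 4.667 M_C = 1120
Solving the pair gives M_A = 113.1 kN·m and M_C = 183.5 kN·m (hogging).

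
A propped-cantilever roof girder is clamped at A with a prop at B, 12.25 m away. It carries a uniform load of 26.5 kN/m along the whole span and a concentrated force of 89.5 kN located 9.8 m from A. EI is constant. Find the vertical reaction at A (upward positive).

R_A = 229.4 kN

Take the reaction at B as the redundant and release it; the primary structure is a cantilever fixed at A.
Free-end deflection of the primary structure under the applied loading (downward +):
  UDL 26.5: wL⁴/(8EI) = 74593/EI
  point load 89.5 at a = 9.8: Pa²(3L − a)/(6EI) = 38608/EI
  δ_0 = 113202/EI
Flexibility coefficient — unit upward force at B: δ_{BB} = L³/(3EI) = 612.8/EI.
Compatibility at B: δ_0 − R_B·δ_{BB} = 0, so R_B = 113202/612.8 = 184.7 kN.
Vertical equilibrium: R_A = ΣP − R_B = 414.1 − 184.7 = 229.4 kN.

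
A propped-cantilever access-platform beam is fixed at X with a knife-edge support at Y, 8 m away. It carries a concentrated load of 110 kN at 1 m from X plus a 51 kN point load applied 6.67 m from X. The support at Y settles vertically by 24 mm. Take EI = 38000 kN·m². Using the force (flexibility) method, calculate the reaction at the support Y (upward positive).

Remove the prop at Y; the released (primary) structure is a cantilever built in at X.
Primary-structure tip deflection at Y by superposition:
  point load 110 at a = 1: Pa²(3L − a)/(6EI) = 421.7/EI
  point load 51 at a = 6.67: Pa²(3L − a)/(6EI) = 6553/EI
  δ_0 = 6975/EI
Flexibility coefficient — unit upward force at Y: δ_{YY} = L³/(3EI) = 170.7/EI.
With EI = 38000 kN·m²: δ_0 = 0.18356 m and δ_{YY} = 0.004491 m/kN.
Compatibility — the beam at Y must follow the support down by 0.024 m: δ_0 − R_Y·δ_{YY} = 0.024, so R_Y = (0.18356 − 0.024)/0.004491 = 35.53 kN.

R_Y = 35.53 kN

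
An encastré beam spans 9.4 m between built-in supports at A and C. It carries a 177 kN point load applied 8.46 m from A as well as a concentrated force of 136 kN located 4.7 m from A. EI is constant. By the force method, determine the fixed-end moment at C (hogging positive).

M_C = 294.6 kN·m

Take the two fixed-end moments M_A, M_C as redundants; the released structure is the simple span AC.
End rotations of the released simple span under the applied load (×1/EI):
  at A: point load 177 at a = 8.46: Pab(L + b)/(6LEI) = 258.1/EI
  at C: point load 177 at a = 8.46: Pab(L + a)/(6LEI) = 445.7/EI
  at A: point load 136 at a = 4.7: Pab(L + b)/(6LEI) = 751.1/EI
  at C: point load 136 at a = 4.7: Pab(L + a)/(6LEI) = 751.1/EI
  θ_A0 = 1009/EI,  θ_C0 = 1197/EI
Flexibility coefficients: a unit moment at one end gives L/(3EI) there and L/(6EI) at the far end, so f₁₁ = f₂₂ = 3.133/EI and f₁₂ = f₂₁ = 1.567/EI.
Compatibility — zero rotation at each built-in end:
  3.133 M_A + 1.567 M_C = 1009
  1.567 M_A + 3.133 M_C = 1197
Solving the pair gives M_A = 174.8 kN·m and M_C = 294.6 kN·m (hogging).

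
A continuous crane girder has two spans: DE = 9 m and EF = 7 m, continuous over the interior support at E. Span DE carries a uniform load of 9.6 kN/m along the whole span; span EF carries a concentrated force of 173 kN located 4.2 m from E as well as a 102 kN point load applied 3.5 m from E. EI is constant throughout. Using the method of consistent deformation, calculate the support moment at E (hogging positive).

Release continuity at E by inserting a hinge; the redundant is the internal moment M_E. The primary structure is two simply-supported spans DE and EF.
End slopes at the hinge E, treating each span as simply supported:
  span DE: UDL 9.6: wL³/(24EI) = 291.6/EI
  span EF: point load 173 at a = 4.2: Pab(L + b)/(6LEI) = 474.7/EI
  span EF: point load 102 at a = 3.5: Pab(L + b)/(6LEI) = 312.4/EI
  relative rotation θ_0 = (291.6 + 787.1)/EI = 1079/EI
A unit hogging moment at E produces rotation L₁/(3EI) + L₂/(3EI) = 5.333/EI.
Slope continuity at E: θ_0 = M_E·5.333/EI, so M_E = 1079/5.333 = 202.3 kN·m (hogging).

M_E = 202.3 kN·m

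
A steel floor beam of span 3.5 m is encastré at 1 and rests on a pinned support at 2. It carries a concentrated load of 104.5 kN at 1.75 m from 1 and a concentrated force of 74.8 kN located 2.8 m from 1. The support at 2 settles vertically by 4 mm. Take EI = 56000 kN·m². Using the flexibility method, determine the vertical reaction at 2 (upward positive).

R_2 = 69.64 kN

Release the roller at 2. Primary structure: cantilever fixed at 1.
Downward deflection at the released point 2 due to the loads:
  point load 104.5 at a = 1.75: Pa²(3L − a)/(6EI) = 466.7/EI
  point load 74.8 at a = 2.8: Pa²(3L − a)/(6EI) = 752.6/EI
  δ_0 = 1219/EI
Flexibility coefficient — unit upward force at 2: δ_{22} = L³/(3EI) = 14.29/EI.
With EI = 56000 kN·m²: δ_0 = 0.021773 m and δ_{22} = 0.000255 m/kN.
Compatibility — the beam at 2 must follow the support down by 0.004 m: δ_0 − R_2·δ_{22} = 0.004, so R_2 = (0.021773 − 0.004)/0.000255 = 69.64 kN.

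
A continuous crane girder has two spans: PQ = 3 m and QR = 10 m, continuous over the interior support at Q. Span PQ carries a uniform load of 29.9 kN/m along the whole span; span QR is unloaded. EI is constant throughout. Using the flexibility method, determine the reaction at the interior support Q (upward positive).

Release continuity at Q by inserting a hinge; the redundant is the internal moment M_Q. The primary structure is two simply-supported spans PQ and QR.
Discontinuity in slope at Q on the released structure — sum the simple-span end rotations:
  span PQ: UDL 29.9: wL³/(24EI) = 33.64/EI
  relative rotation θ_0 = (33.64 + 0)/EI = 33.64/EI
A unit hogging moment at Q produces rotation L₁/(3EI) + L₂/(3EI) = 4.333/EI.
Compatibility: M_Q·(L₁+L₂)/(3EI) = θ_0, giving M_Q = 7.763 kN·m (hogging).
Span PQ, ΣM about P with M_Q applied at Q: R_Q^{PQ}·3 = 134.6 + 7.763, so R_Q^{PQ} = 47.44 kN and R_P = 89.7 − 47.44 = 42.26 kN.
Span QR, ΣM about R: R_Q^{QR}·10 = 0 + 7.763, so R_Q^{QR} = 0.7762 kN and R_R = 0 − 0.7762 = -0.7762 kN.
R_Q = 47.44 + 0.7762 = 48.21 kN.

R_Q = 48.21 kN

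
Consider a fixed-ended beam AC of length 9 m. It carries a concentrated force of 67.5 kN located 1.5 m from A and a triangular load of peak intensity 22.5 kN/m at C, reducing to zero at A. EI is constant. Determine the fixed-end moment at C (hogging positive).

M_C = 105.2 kN·m

Release both end moments; the primary structure is a simply-supported span AC with redundants M_A and M_C.
End rotations of the released simple span under the applied load (×1/EI):
  at A: point load 67.5 at a = 1.5: Pab(L + b)/(6LEI) = 232/EI
  at C: point load 67.5 at a = 1.5: Pab(L + a)/(6LEI) = 147.7/EI
  at A: triangular load, peak 22.5: 7w₀L³/(360EI) = 318.9/EI
  at C: triangular load, peak 22.5: w₀L³/(45EI) = 364.5/EI
  θ_A0 = 551/EI,  θ_C0 = 512.2/EI
Flexibility coefficients: a unit moment at one end gives L/(3EI) there and L/(6EI) at the far end, so f₁₁ = f₂₂ = 3/EI and f₁₂ = f₂₁ = 1.5/EI.
Compatibility — zero rotation at each built-in end:
  3 M_A + 1.5 M_C = 551
  1.5 M_A + 3 M_C = 512.2
Solving the pair gives M_A = 131.1 kN·m and M_C = 105.2 kN·m (hogging).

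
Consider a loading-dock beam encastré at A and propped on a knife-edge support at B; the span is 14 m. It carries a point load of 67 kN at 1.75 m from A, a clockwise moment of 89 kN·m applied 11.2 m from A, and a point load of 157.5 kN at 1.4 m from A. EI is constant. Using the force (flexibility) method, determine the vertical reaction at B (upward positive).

Choose R_B as the redundant. The primary structure is the cantilever fixed at A.
Deflection at B on the released cantilever, summing each load's contribution:
  point load 67 at a = 1.75: Pa²(3L − a)/(6EI) = 1376/EI
  clockwise couple 89 at a = 11.2: M₀a(2L − a)/(2EI) = 8373/EI
  point load 157.5 at a = 1.4: Pa²(3L − a)/(6EI) = 2089/EI
  δ_0 = 11838/EI
Flexibility coefficient — unit upward force at B: δ_{BB} = L³/(3EI) = 914.7/EI.
Compatibility at B: δ_0 − R_B·δ_{BB} = 0, so R_B = 11838/914.7 = 12.94 kN.

R_B = 12.94 kN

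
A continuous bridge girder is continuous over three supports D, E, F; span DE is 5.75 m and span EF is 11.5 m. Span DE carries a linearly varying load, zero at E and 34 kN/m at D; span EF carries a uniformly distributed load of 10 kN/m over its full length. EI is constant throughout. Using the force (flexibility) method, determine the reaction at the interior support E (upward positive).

R_E = 124.5 kN

Take M_E as the redundant. Released structure: two simple spans DE and EF with a hinge at E.
Discontinuity in slope at E on the released structure — sum the simple-span end rotations:
  span DE: triangular load, peak 34: 7w₀L³/(360EI) = 125.7/EI
  span EF: UDL 10: wL³/(24EI) = 633.7/EI
  relative rotation θ_0 = (125.7 + 633.7)/EI = 759.4/EI
A unit hogging moment at E produces rotation L₁/(3EI) + L₂/(3EI) = 5.75/EI.
Slope continuity at E: θ_0 = M_E·5.75/EI, so M_E = 759.4/5.75 = 132.1 kN·m (hogging).
Span DE, ΣM about D with M_E applied at E: R_E^{DE}·5.75 = 187.4 + 132.1, so R_E^{DE} = 55.55 kN and R_D = 97.75 − 55.55 = 42.2 kN.
Span EF, ΣM about F: R_E^{EF}·11.5 = 661.2 + 132.1, so R_E^{EF} = 68.98 kN and R_F = 115 − 68.98 = 46.02 kN.
R_E = 55.55 + 68.98 = 124.5 kN.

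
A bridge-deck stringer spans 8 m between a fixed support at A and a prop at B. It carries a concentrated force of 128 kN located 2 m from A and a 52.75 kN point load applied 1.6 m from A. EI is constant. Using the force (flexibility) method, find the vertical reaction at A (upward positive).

Take the reaction at B as the redundant and release it; the primary structure is a cantilever fixed at A.
Downward deflection at the released point B due to the loads:
  point load 128 at a = 2: Pa²(3L − a)/(6EI) = 1877/EI
  point load 52.75 at a = 1.6: Pa²(3L − a)/(6EI) = 504.1/EI
  δ_0 = 2381/EI
Tip deflection under a unit load at B: L³/(3EI) = 170.7/EI.
Compatibility at B: δ_0 − R_B·δ_{BB} = 0, so R_B = 2381/170.7 = 13.95 kN.
Vertical equilibrium: R_A = ΣP − R_B = 180.8 − 13.95 = 166.8 kN.

R_A = 166.8 kN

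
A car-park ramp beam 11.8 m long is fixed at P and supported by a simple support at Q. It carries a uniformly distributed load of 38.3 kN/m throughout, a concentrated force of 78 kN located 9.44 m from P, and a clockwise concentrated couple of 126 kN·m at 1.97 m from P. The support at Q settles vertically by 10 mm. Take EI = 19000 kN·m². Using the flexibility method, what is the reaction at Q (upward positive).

R_Q = 228.9 kN

Take the reaction at Q as the redundant and release it; the primary structure is a cantilever fixed at P.
Free-end deflection of the primary structure under the applied loading (downward +):
  UDL 38.3: wL⁴/(8EI) = 92819/EI
  point load 78 at a = 9.44: Pa²(3L − a)/(6EI) = 30074/EI
  clockwise couple 126 at a = 1.97: M₀a(2L − a)/(2EI) = 2684/EI
  δ_0 = 125578/EI
Tip deflection under a unit load at Q: L³/(3EI) = 547.7/EI.
With EI = 19000 kN·m²: δ_0 = 6.6093 m and δ_{QQ} = 0.028825 m/kN.
Compatibility — the beam at Q must follow the support down by 0.01 m: δ_0 − R_Q·δ_{QQ} = 0.01, so R_Q = (6.6093 − 0.01)/0.028825 = 228.9 kN.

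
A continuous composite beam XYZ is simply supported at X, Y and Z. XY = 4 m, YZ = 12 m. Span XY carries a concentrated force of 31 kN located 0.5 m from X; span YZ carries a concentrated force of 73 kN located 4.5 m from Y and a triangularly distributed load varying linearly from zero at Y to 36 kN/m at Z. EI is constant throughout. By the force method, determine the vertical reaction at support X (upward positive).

Insert a hinge at Y; M_Y is the redundant, and each span becomes simply supported.
Rotations at Y on the released spans (each span's end-slope, ×1/EI):
  span XY: point load 31 at a = 0.5: Pab(L + a)/(6LEI) = 10.17/EI
  span YZ: point load 73 at a = 4.5: Pab(L + b)/(6LEI) = 667.3/EI
  span YZ: triangular load, peak 36: 7w₀L³/(360EI) = 1210/EI
  relative rotation θ_0 = (10.17 + 1877)/EI = 1887/EI
A unit hogging moment at Y produces rotation L₁/(3EI) + L₂/(3EI) = 5.333/EI.
Slope continuity at Y: θ_0 = M_Y·5.333/EI, so M_Y = 1887/5.333 = 353.8 kN·m (hogging).
Span XY, ΣM about X with M_Y applied at Y: R_Y^{XY}·4 = 15.5 + 353.8, so R_Y^{XY} = 92.33 kN and R_X = 31 − 92.33 = -61.33 kN.

R_X = -61.33 kN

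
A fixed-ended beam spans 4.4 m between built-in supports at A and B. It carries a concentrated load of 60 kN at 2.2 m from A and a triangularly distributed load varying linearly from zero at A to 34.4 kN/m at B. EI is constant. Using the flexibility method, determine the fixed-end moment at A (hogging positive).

M_A = 55.2 kN·m

Release both end moments; the primary structure is a simply-supported span AB with redundants M_A and M_B.
End rotations of the released simple span under the applied load (×1/EI):
  at A: point load 60 at a = 2.2: Pab(L + b)/(6LEI) = 72.6/EI
  at B: point load 60 at a = 2.2: Pab(L + a)/(6LEI) = 72.6/EI
  at A: triangular load, peak 34.4: 7w₀L³/(360EI) = 56.98/EI
  at B: triangular load, peak 34.4: w₀L³/(45EI) = 65.12/EI
  θ_A0 = 129.6/EI,  θ_B0 = 137.7/EI
Flexibility coefficients: a unit moment at one end gives L/(3EI) there and L/(6EI) at the far end, so f₁₁ = f₂₂ = 1.467/EI and f₁₂ = f₂₁ = 0.7333/EI.
Compatibility — zero rotation at each built-in end:
  1.467 M_A + 0.7333 M_B = 129.6
  0.7333 M_A + 1.467 M_B = 137.7
Solving the pair gives M_A = 55.2 kN·m and M_B = 66.3 kN·m (hogging).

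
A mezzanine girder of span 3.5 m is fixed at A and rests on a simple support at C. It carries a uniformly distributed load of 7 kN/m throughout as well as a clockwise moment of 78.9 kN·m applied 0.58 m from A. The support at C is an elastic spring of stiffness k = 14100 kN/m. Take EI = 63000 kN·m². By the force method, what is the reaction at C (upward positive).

Take the reaction at C as the redundant and release it; the primary structure is a cantilever fixed at A.
Primary-structure tip deflection at C by superposition:
  UDL 7: wL⁴/(8EI) = 131.3/EI
  clockwise couple 78.9 at a = 0.58: M₀a(2L − a)/(2EI) = 146.9/EI
  δ_0 = 278.2/EI
Tip deflection under a unit load at C: L³/(3EI) = 14.29/EI.
With EI = 63000 kN·m²: δ_0 = 0.004416 m and δ_{CC} = 0.000227 m/kN.
Compatibility — the spring shortens by R_C/k under the reaction it provides: δ_0 − R_C·δ_{CC} = R_C/k. With 1/k = 0.000071 m/kN, R_C = δ_0 / (δ_{CC} + 1/k) = 0.004416 / (0.000227 + 0.000071) = 14.83 kN.

R_C = 14.83 kN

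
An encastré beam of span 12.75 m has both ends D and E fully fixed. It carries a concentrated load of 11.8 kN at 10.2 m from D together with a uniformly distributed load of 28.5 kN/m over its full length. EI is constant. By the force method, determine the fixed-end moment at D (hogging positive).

Release both end moments; the primary structure is a simply-supported span DE with redundants M_D and M_E.
End rotations of the released simple span under the applied load (×1/EI):
  at D: point load 11.8 at a = 10.2: Pab(L + b)/(6LEI) = 61.38/EI
  at E: point load 11.8 at a = 10.2: Pab(L + a)/(6LEI) = 92.08/EI
  at D: UDL 28.5: wL³/(24EI) = 2461/EI
  at E: UDL 28.5: wL³/(24EI) = 2461/EI
  θ_D0 = 2523/EI,  θ_E0 = 2553/EI
Flexibility coefficients: a unit moment at one end gives L/(3EI) there and L/(6EI) at the far end, so f₁₁ = f₂₂ = 4.25/EI and f₁₂ = f₂₁ = 2.125/EI.
Compatibility — zero rotation at each built-in end:
  4.25 M_D + 2.125 M_E = 2523
  2.125 M_D + 4.25 M_E = 2553
Solving the pair gives M_D = 390.9 kN·m and M_E = 405.3 kN·m (hogging).

M_D = 390.9 kN·m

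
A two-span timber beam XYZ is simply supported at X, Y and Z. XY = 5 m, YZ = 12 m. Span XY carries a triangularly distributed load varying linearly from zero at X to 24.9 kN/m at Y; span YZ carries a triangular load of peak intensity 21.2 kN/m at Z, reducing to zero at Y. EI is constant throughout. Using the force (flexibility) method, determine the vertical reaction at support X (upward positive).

R_X = -6.832 kN

Release continuity at Y by inserting a hinge; the redundant is the internal moment M_Y. The primary structure is two simply-supported spans XY and YZ.
Rotations at Y on the released spans (each span's end-slope, ×1/EI):
  span XY: triangular load, peak 24.9: w₀L³/(45EI) = 69.17/EI
  span YZ: triangular load, peak 21.2: 7w₀L³/(360EI) = 712.3/EI
  relative rotation θ_0 = (69.17 + 712.3)/EI = 781.5/EI
A unit hogging moment at Y produces rotation L₁/(3EI) + L₂/(3EI) = 5.667/EI.
Slope continuity at Y: θ_0 = M_Y·5.667/EI, so M_Y = 781.5/5.667 = 137.9 kN·m (hogging).
Span XY, ΣM about X with M_Y applied at Y: R_Y^{XY}·5 = 207.5 + 137.9, so R_Y^{XY} = 69.08 kN and R_X = 62.25 − 69.08 = -6.832 kN.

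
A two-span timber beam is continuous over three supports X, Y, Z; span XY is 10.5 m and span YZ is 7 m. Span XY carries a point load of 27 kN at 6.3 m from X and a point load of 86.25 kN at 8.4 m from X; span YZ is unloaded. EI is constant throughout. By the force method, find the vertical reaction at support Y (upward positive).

R_Y = 111.6 kN

Take M_Y as the redundant. Released structure: two simple spans XY and YZ with a hinge at Y.
Rotations at Y on the released spans (each span's end-slope, ×1/EI):
  span XY: point load 27 at a = 6.3: Pab(L + a)/(6LEI) = 190.5/EI
  span XY: point load 86.25 at a = 8.4: Pab(L + a)/(6LEI) = 456.4/EI
  relative rotation θ_0 = (646.9 + 0)/EI = 646.9/EI
A unit hogging moment at Y produces rotation L₁/(3EI) + L₂/(3EI) = 5.833/EI.
Compatibility: M_Y·(L₁+L₂)/(3EI) = θ_0, giving M_Y = 110.9 kN·m (hogging).
Span XY, ΣM about X with M_Y applied at Y: R_Y^{XY}·10.5 = 894.6 + 110.9, so R_Y^{XY} = 95.76 kN and R_X = 113.2 − 95.76 = 17.49 kN.
Span YZ, ΣM about Z: R_Y^{YZ}·7 = 0 + 110.9, so R_Y^{YZ} = 15.84 kN and R_Z = 0 − 15.84 = -15.84 kN.
R_Y = 95.76 + 15.84 = 111.6 kN.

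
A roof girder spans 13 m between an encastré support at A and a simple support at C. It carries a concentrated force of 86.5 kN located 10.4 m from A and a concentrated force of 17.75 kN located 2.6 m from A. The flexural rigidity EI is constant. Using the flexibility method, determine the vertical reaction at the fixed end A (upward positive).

Remove the prop at C; the released (primary) structure is a cantilever built in at A.
Primary-structure tip deflection at C by superposition:
  point load 86.5 at a = 10.4: Pa²(3L − a)/(6EI) = 44596/EI
  point load 17.75 at a = 2.6: Pa²(3L − a)/(6EI) = 727.9/EI
  δ_0 = 45324/EI
Tip deflection under a unit load at C: L³/(3EI) = 732.3/EI.
Compatibility at C: δ_0 − R_C·δ_{CC} = 0, so R_C = 45324/732.3 = 61.89 kN.
Vertical equilibrium: R_A = ΣP − R_C = 104.2 − 61.89 = 42.36 kN.

R_A = 42.36 kN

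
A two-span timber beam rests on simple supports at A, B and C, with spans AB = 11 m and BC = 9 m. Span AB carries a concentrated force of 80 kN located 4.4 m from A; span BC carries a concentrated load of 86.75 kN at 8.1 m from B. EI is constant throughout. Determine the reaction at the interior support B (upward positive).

R_B = 60.62 kN

Take M_B as the redundant. Released structure: two simple spans AB and BC with a hinge at B.
Rotations at B on the released spans (each span's end-slope, ×1/EI):
  span AB: point load 80 at a = 4.4: Pab(L + a)/(6LEI) = 542.1/EI
  span BC: point load 86.75 at a = 8.1: Pab(L + b)/(6LEI) = 115.9/EI
  relative rotation θ_0 = (542.1 + 115.9)/EI = 658/EI
A unit hogging moment at B produces rotation L₁/(3EI) + L₂/(3EI) = 6.667/EI.
Slope continuity at B: θ_0 = M_B·6.667/EI, so M_B = 658/6.667 = 98.7 kN·m (hogging).
Span AB, ΣM about A with M_B applied at B: R_B^{AB}·11 = 352 + 98.7, so R_B^{AB} = 40.97 kN and R_A = 80 − 40.97 = 39.03 kN.
Span BC, ΣM about C: R_B^{BC}·9 = 78.08 + 98.7, so R_B^{BC} = 19.64 kN and R_C = 86.75 − 19.64 = 67.11 kN.
R_B = 40.97 + 19.64 = 60.62 kN.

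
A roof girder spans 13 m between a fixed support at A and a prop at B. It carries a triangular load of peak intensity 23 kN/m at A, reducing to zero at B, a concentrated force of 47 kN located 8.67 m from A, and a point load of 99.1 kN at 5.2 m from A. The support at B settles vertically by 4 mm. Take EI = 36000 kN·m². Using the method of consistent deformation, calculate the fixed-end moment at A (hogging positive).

Choose R_B as the redundant. The primary structure is the cantilever fixed at A.
Free-end deflection of the primary structure under the applied loading (downward +):
  triangular load, peak 23 at the fixed end: w₀L⁴/(30EI) = 21897/EI
  point load 47 at a = 8.67: Pa²(3L − a)/(6EI) = 17859/EI
  point load 99.1 at a = 5.2: Pa²(3L − a)/(6EI) = 15095/EI
  δ_0 = 54851/EI
Tip deflection under a unit load at B: L³/(3EI) = 732.3/EI.
With EI = 36000 kN·m²: δ_0 = 1.5236 m and δ_{BB} = 0.020343 m/kN.
Compatibility — the beam at B must follow the support down by 0.004 m: δ_0 − R_B·δ_{BB} = 0.004, so R_B = (1.5236 − 0.004)/0.020343 = 74.7 kN.
Moment equilibrium about A: M_A = Σ(load moments about A) − R_B·L = 1571 − 74.7×13 = 599.5 kN·m.

M_A = 599.5 kN·m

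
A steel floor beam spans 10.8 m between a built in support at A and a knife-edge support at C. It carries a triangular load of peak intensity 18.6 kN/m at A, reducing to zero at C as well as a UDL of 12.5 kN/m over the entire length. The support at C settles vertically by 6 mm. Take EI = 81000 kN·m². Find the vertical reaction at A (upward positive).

Release the roller at C. Primary structure: cantilever fixed at A.
Free-end deflection of the primary structure under the applied loading (downward +):
  triangular load, peak 18.6 at the fixed end: w₀L⁴/(30EI) = 8435/EI
  UDL 12.5: wL⁴/(8EI) = 21258/EI
  δ_0 = 29693/EI
Flexibility coefficient — unit upward force at C: δ_{CC} = L³/(3EI) = 419.9/EI.
With EI = 81000 kN·m²: δ_0 = 0.36658 m and δ_{CC} = 0.005184 m/kN.
Compatibility — the beam at C must follow the support down by 0.006 m: δ_0 − R_C·δ_{CC} = 0.006, so R_C = (0.36658 − 0.006)/0.005184 = 69.56 kN.
Vertical equilibrium: R_A = ΣP − R_C = 235.4 − 69.56 = 165.9 kN.

R_A = 165.9 kN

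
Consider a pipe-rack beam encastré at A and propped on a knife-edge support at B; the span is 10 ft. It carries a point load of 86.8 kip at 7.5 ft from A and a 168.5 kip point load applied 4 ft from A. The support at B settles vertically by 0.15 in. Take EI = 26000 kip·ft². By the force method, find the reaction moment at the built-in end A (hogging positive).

M_A = 435 kip·ft

Release the roller at B. Primary structure: cantilever fixed at A.
Primary-structure tip deflection at B by superposition:
  point load 86.8 at a = 7.5: Pa²(3L − a)/(6EI) = 18309/EI
  point load 168.5 at a = 4: Pa²(3L − a)/(6EI) = 11683/EI
  δ_0 = 29992/EI
Tip deflection under a unit load at B: L³/(3EI) = 333.3/EI.
With EI = 26000 kip·ft²: δ_0 = 1.1535 ft and δ_{BB} = 0.012821 ft/kip.
Compatibility — the beam at B must follow the support down by 0.0125 ft: δ_0 − R_B·δ_{BB} = 0.0125, so R_B = (1.1535 − 0.0125)/0.012821 = 89 kip.
Moment equilibrium about A: M_A = Σ(load moments about A) − R_B·L = 1325 − 89×10 = 435 kip·ft.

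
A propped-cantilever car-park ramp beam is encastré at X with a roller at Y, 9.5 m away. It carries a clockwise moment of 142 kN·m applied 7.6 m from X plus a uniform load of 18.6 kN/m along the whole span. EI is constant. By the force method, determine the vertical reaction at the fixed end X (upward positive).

Take the reaction at Y as the redundant and release it; the primary structure is a cantilever fixed at X.
Free-end deflection of the primary structure under the applied loading (downward +):
  clockwise couple 142 at a = 7.6: M₀a(2L − a)/(2EI) = 6151/EI
  UDL 18.6: wL⁴/(8EI) = 18937/EI
  δ_0 = 25089/EI
Tip deflection under a unit load at Y: L³/(3EI) = 285.8/EI.
The prop prevents deflection at Y: R_Y = δ_0/δ_{YY} = 25089/285.8 = 87.79 kN.
Vertical equilibrium: R_X = ΣP − R_Y = 176.7 − 87.79 = 88.91 kN.

R_X = 88.91 kN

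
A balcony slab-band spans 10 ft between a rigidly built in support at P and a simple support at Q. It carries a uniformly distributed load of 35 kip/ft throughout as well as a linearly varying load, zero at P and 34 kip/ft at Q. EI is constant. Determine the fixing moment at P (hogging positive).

M_P = 635.8 kip·ft

Release the roller at Q. Primary structure: cantilever fixed at P.
Primary-structure tip deflection at Q by superposition:
  UDL 35: wL⁴/(8EI) = 43750/EI
  triangular load, peak 34 at the free end: 11w₀L⁴/(120EI) = 31167/EI
  δ_0 = 74917/EI
Tip deflection under a unit load at Q: L³/(3EI) = 333.3/EI.
The prop prevents deflection at Q: R_Q = δ_0/δ_{QQ} = 74917/333.3 = 224.8 kip.
Moment equilibrium about P: M_P = Σ(load moments about P) − R_Q·L = 2883 − 224.8×10 = 635.8 kip·ft.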